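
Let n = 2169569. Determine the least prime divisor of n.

2169569 is odd.
Digit sum 38, not divisible by 3.
Ends in 9: not divisible by 5.
7: 2169569 = 7·309938 + 3
11: 2169569 = 11·197233 + 6
13: 2169569 = 13·166889 + 12
17: 2169569 = 17·127621 + 12
19: 2169569 = 19·114187 + 16
23: 2169569 = 23·94329 + 2
29: 2169569 = 29·74812 + 21
31: 2169569 = 31·69986 + 3
37: 2169569 = 37·58637

37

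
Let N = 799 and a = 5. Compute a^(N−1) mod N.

440

5^1 ≡ 5 (mod 799)
5^2 ≡ 5^2 = 25 ≡ 25 (mod 799)
5^4 ≡ 25^2 = 625 ≡ 625 (mod 799)
5^8 ≡ 625^2 = 390625 ≡ 713 (mod 799)
5^16 ≡ 713^2 = 508369 ≡ 205 (mod 799)
5^32 ≡ 205^2 = 42025 ≡ 477 (mod 799)
5^64 ≡ 477^2 = 227529 ≡ 613 (mod 799)
5^128 ≡ 613^2 = 375769 ≡ 239 (mod 799)
5^256 ≡ 239^2 = 57121 ≡ 392 (mod 799)
5^512 ≡ 392^2 = 153664 ≡ 256 (mod 799)
798 = 512 + 256 + 16 + 8 + 4 + 2 in binary powers of 2.
So 5^798 ≡ 256 · 392 · 205 · 713 · 625 · 25 ≡ 440 (mod 799).
Since 440 ≠ 1, base 5 is a Fermat witness: 799 is composite.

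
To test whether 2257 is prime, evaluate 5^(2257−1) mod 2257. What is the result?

1839

5^1 ≡ 5 (mod 2257)
5^2 ≡ 5^2 = 25 ≡ 25 (mod 2257)
5^4 ≡ 25^2 = 625 ≡ 625 (mod 2257)
5^8 ≡ 625^2 = 390625 ≡ 164 (mod 2257)
5^16 ≡ 164^2 = 26896 ≡ 2069 (mod 2257)
5^32 ≡ 2069^2 = 4280761 ≡ 1489 (mod 2257)
5^64 ≡ 1489^2 = 2217121 ≡ 747 (mod 2257)
5^128 ≡ 747^2 = 558009 ≡ 530 (mod 2257)
5^256 ≡ 530^2 = 280900 ≡ 1032 (mod 2257)
5^512 ≡ 1032^2 = 1065024 ≡ 1977 (mod 2257)
5^1024 ≡ 1977^2 = 3908529 ≡ 1662 (mod 2257)
5^2048 ≡ 1662^2 = 2762244 ≡ 1933 (mod 2257)
2256 = 2048 + 128 + 64 + 16 in binary powers of 2.
So 5^2256 ≡ 1933 · 530 · 747 · 2069 ≡ 1839 (mod 2257).
Since 1839 ≠ 1, base 5 is a Fermat witness: 2257 is composite.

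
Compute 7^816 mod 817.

1

7^1 ≡ 7 (mod 817)
7^2 ≡ 7^2 = 49 ≡ 49 (mod 817)
7^4 ≡ 49^2 = 2401 ≡ 767 (mod 817)
7^8 ≡ 767^2 = 588289 ≡ 49 (mod 817)
7^16 ≡ 49^2 = 2401 ≡ 767 (mod 817)
7^32 ≡ 767^2 = 588289 ≡ 49 (mod 817)
7^64 ≡ 49^2 = 2401 ≡ 767 (mod 817)
7^128 ≡ 767^2 = 588289 ≡ 49 (mod 817)
7^256 ≡ 49^2 = 2401 ≡ 767 (mod 817)
7^512 ≡ 767^2 = 588289 ≡ 49 (mod 817)
816 = 512 + 256 + 32 + 16 in binary powers of 2.
So 7^816 ≡ 49 · 767 · 49 · 767 ≡ 1 (mod 817).
Since the result is 1, base 7 gives no evidence that 817 is composite.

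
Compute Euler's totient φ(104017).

Factor: 104017 = 41 · 43 · 59.
φ(104017) = (41−1) · (43−1) · (59−1) = 40 · 42 · 58 = 97440.

97440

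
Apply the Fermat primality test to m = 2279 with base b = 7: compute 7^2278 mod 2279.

7^1 ≡ 7 (mod 2279)
7^2 ≡ 7^2 = 49 ≡ 49 (mod 2279)
7^4 ≡ 49^2 = 2401 ≡ 122 (mod 2279)
7^8 ≡ 122^2 = 14884 ≡ 1210 (mod 2279)
7^16 ≡ 1210^2 = 1464100 ≡ 982 (mod 2279)
7^32 ≡ 982^2 = 964324 ≡ 307 (mod 2279)
7^64 ≡ 307^2 = 94249 ≡ 810 (mod 2279)
7^128 ≡ 810^2 = 656100 ≡ 2027 (mod 2279)
7^256 ≡ 2027^2 = 4108729 ≡ 1971 (mod 2279)
7^512 ≡ 1971^2 = 3884841 ≡ 1425 (mod 2279)
7^1024 ≡ 1425^2 = 2030625 ≡ 36 (mod 2279)
7^2048 ≡ 36^2 = 1296 ≡ 1296 (mod 2279)
2278 = 2048 + 128 + 64 + 32 + 4 + 2 in binary powers of 2.
So 7^2278 ≡ 1296 · 2027 · 810 · 307 · 122 · 49 ≡ 982 (mod 2279).
Since 982 ≠ 1, base 7 is a Fermat witness: 2279 is composite.

982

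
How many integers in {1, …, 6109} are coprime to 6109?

5920

Factor: 6109 = 41 · 149.
φ(6109) = (41−1) · (149−1) = 40 · 148 = 5920.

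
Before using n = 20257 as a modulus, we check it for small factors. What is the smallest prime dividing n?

20257 is odd.
Digit sum 16, not divisible by 3.
Ends in 7: not divisible by 5.
7: 20257 = 7·2893 + 6
11: 20257 = 11·1841 + 6
13: 20257 = 13·1558 + 3
17: 20257 = 17·1191 + 10
19: 20257 = 19·1066 + 3
23: 20257 = 23·880 + 17
29: 20257 = 29·698 + 15
31: 20257 = 31·653 + 14
37: 20257 = 37·547 + 18
41: 20257 = 41·494 + 3
43: 20257 = 43·471 + 4
47: 20257 = 47·431

47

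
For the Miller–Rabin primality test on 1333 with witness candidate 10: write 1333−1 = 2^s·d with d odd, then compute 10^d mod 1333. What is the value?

907

1333 − 1 = 1332 = 2^2 · 333, so d = 333.
10^1 ≡ 10 (mod 1333)
10^2 ≡ 10^2 = 100 ≡ 100 (mod 1333)
10^4 ≡ 100^2 = 10000 ≡ 669 (mod 1333)
10^8 ≡ 669^2 = 447561 ≡ 1006 (mod 1333)
10^16 ≡ 1006^2 = 1012036 ≡ 289 (mod 1333)
10^32 ≡ 289^2 = 83521 ≡ 875 (mod 1333)
10^64 ≡ 875^2 = 765625 ≡ 483 (mod 1333)
10^128 ≡ 483^2 = 233289 ≡ 14 (mod 1333)
10^256 ≡ 14^2 = 196 ≡ 196 (mod 1333)
333 = 256 + 64 + 8 + 4 + 1 in binary powers of 2.
So 10^333 ≡ 196 · 483 · 1006 · 669 · 10 ≡ 907 (mod 1333).
Squaring chain: 907 → 188; never reaches −1, so base 10 is a Miller–Rabin witness that 1333 is composite.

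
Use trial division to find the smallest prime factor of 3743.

3743 is odd.
Digit sum 17, not divisible by 3.
Ends in 3: not divisible by 5.
7: 3743 = 7·534 + 5
11: 3743 = 11·340 + 3
13: 3743 = 13·287 + 12
17: 3743 = 17·220 + 3
19: 3743 = 19·197

19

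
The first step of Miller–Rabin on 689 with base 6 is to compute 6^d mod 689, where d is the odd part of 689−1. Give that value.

689 − 1 = 688 = 2^4 · 43, so d = 43.
6^1 ≡ 6 (mod 689)
6^2 ≡ 6^2 = 36 ≡ 36 (mod 689)
6^4 ≡ 36^2 = 1296 ≡ 607 (mod 689)
6^8 ≡ 607^2 = 368449 ≡ 523 (mod 689)
6^16 ≡ 523^2 = 273529 ≡ 685 (mod 689)
6^32 ≡ 685^2 = 469225 ≡ 16 (mod 689)
43 = 32 + 8 + 2 + 1 in binary powers of 2.
So 6^43 ≡ 16 · 523 · 36 · 6 ≡ 241 (mod 689).
Squaring chain: 241 → 205 → 685 → 16; never reaches −1, so base 6 is a Miller–Rabin witness that 689 is composite.

241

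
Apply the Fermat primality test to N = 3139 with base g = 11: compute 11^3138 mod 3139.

1755

11^1 ≡ 11 (mod 3139)
11^2 ≡ 11^2 = 121 ≡ 121 (mod 3139)
11^4 ≡ 121^2 = 14641 ≡ 2085 (mod 3139)
11^8 ≡ 2085^2 = 4347225 ≡ 2849 (mod 3139)
11^16 ≡ 2849^2 = 8116801 ≡ 2486 (mod 3139)
11^32 ≡ 2486^2 = 6180196 ≡ 2644 (mod 3139)
11^64 ≡ 2644^2 = 6990736 ≡ 183 (mod 3139)
11^128 ≡ 183^2 = 33489 ≡ 2099 (mod 3139)
11^256 ≡ 2099^2 = 4405801 ≡ 1784 (mod 3139)
11^512 ≡ 1784^2 = 3182656 ≡ 2849 (mod 3139)
11^1024 ≡ 2849^2 = 8116801 ≡ 2486 (mod 3139)
11^2048 ≡ 2486^2 = 6180196 ≡ 2644 (mod 3139)
3138 = 2048 + 1024 + 64 + 2 in binary powers of 2.
So 11^3138 ≡ 2644 · 2486 · 183 · 121 ≡ 1755 (mod 3139).
Since 1755 ≠ 1, base 11 is a Fermat witness: 3139 is composite.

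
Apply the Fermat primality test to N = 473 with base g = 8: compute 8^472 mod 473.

8^1 ≡ 8 (mod 473)
8^2 ≡ 8^2 = 64 ≡ 64 (mod 473)
8^4 ≡ 64^2 = 4096 ≡ 312 (mod 473)
8^8 ≡ 312^2 = 97344 ≡ 379 (mod 473)
8^16 ≡ 379^2 = 143641 ≡ 322 (mod 473)
8^32 ≡ 322^2 = 103684 ≡ 97 (mod 473)
8^64 ≡ 97^2 = 9409 ≡ 422 (mod 473)
8^128 ≡ 422^2 = 178084 ≡ 236 (mod 473)
8^256 ≡ 236^2 = 55696 ≡ 355 (mod 473)
472 = 256 + 128 + 64 + 16 + 8 in binary powers of 2.
So 8^472 ≡ 355 · 236 · 422 · 322 · 379 ≡ 262 (mod 473).
Since 262 ≠ 1, base 8 is a Fermat witness: 473 is composite.

262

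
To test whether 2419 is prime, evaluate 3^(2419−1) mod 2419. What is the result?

3^1 ≡ 3 (mod 2419)
3^2 ≡ 3^2 = 9 ≡ 9 (mod 2419)
3^4 ≡ 9^2 = 81 ≡ 81 (mod 2419)
3^8 ≡ 81^2 = 6561 ≡ 1723 (mod 2419)
3^16 ≡ 1723^2 = 2968729 ≡ 616 (mod 2419)
3^32 ≡ 616^2 = 379456 ≡ 2092 (mod 2419)
3^64 ≡ 2092^2 = 4376464 ≡ 493 (mod 2419)
3^128 ≡ 493^2 = 243049 ≡ 1149 (mod 2419)
3^256 ≡ 1149^2 = 1320201 ≡ 1846 (mod 2419)
3^512 ≡ 1846^2 = 3407716 ≡ 1764 (mod 2419)
3^1024 ≡ 1764^2 = 3111696 ≡ 862 (mod 2419)
3^2048 ≡ 862^2 = 743044 ≡ 411 (mod 2419)
2418 = 2048 + 256 + 64 + 32 + 16 + 2 in binary powers of 2.
So 3^2418 ≡ 411 · 1846 · 493 · 2092 · 616 · 9 ≡ 501 (mod 2419).
Since 501 ≠ 1, base 3 is a Fermat witness: 2419 is composite.

501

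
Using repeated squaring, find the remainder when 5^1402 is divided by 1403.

992

5^1 ≡ 5 (mod 1403)
5^2 ≡ 5^2 = 25 ≡ 25 (mod 1403)
5^4 ≡ 25^2 = 625 ≡ 625 (mod 1403)
5^8 ≡ 625^2 = 390625 ≡ 591 (mod 1403)
5^16 ≡ 591^2 = 349281 ≡ 1337 (mod 1403)
5^32 ≡ 1337^2 = 1787569 ≡ 147 (mod 1403)
5^64 ≡ 147^2 = 21609 ≡ 564 (mod 1403)
5^128 ≡ 564^2 = 318096 ≡ 1018 (mod 1403)
5^256 ≡ 1018^2 = 1036324 ≡ 910 (mod 1403)
5^512 ≡ 910^2 = 828100 ≡ 330 (mod 1403)
5^1024 ≡ 330^2 = 108900 ≡ 869 (mod 1403)
1402 = 1024 + 256 + 64 + 32 + 16 + 8 + 2 in binary powers of 2.
So 5^1402 ≡ 869 · 910 · 564 · 147 · 1337 · 591 · 25 ≡ 992 (mod 1403).
Since 992 ≠ 1, base 5 is a Fermat witness: 1403 is composite.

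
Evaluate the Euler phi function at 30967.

30616

Factor: 30967 = 173 · 179.
φ(30967) = (173−1) · (179−1) = 172 · 178 = 30616.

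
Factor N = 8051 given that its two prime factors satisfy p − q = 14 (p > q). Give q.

Since p = q + 14, we have 8051 = q(q + 14), so q² + 14q − 8051 = 0.
Discriminant: 14² + 4·8051 = 196 + 32204 = 32400; √32400 = 180.
q = (−14 + 180)/2 = 83, and p = q + 14 = 97.
Check: 83 · 97 = 8051.

83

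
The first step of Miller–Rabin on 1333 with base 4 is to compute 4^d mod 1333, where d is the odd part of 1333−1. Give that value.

1333 − 1 = 1332 = 2^2 · 333, so d = 333.
4^1 ≡ 4 (mod 1333)
4^2 ≡ 4^2 = 16 ≡ 16 (mod 1333)
4^4 ≡ 16^2 = 256 ≡ 256 (mod 1333)
4^8 ≡ 256^2 = 65536 ≡ 219 (mod 1333)
4^16 ≡ 219^2 = 47961 ≡ 1306 (mod 1333)
4^32 ≡ 1306^2 = 1705636 ≡ 729 (mod 1333)
4^64 ≡ 729^2 = 531441 ≡ 907 (mod 1333)
4^128 ≡ 907^2 = 822649 ≡ 188 (mod 1333)
4^256 ≡ 188^2 = 35344 ≡ 686 (mod 1333)
333 = 256 + 64 + 8 + 4 + 1 in binary powers of 2.
So 4^333 ≡ 686 · 907 · 219 · 256 · 4 ≡ 901 (mod 1333).
Squaring chain: 901 → 4; never reaches −1, so base 4 is a Miller–Rabin witness that 1333 is composite.

901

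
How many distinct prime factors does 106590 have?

6

106590 = 2 · 53295
53295 = 3 · 17765
17765 = 5 · 3553
3553 = 11 · 323
323 = 17 · 19
106590 = 2 · 3 · 5 · 11 · 17 · 19, which has 6 distinct prime factors.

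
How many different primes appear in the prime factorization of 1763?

2

1763 = 41 · 43
1763 = 41 · 43, which has 2 distinct prime factors.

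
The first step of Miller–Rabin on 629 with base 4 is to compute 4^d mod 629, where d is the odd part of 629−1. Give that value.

629 − 1 = 628 = 2^2 · 157, so d = 157.
4^1 ≡ 4 (mod 629)
4^2 ≡ 4^2 = 16 ≡ 16 (mod 629)
4^4 ≡ 16^2 = 256 ≡ 256 (mod 629)
4^8 ≡ 256^2 = 65536 ≡ 120 (mod 629)
4^16 ≡ 120^2 = 14400 ≡ 562 (mod 629)
4^32 ≡ 562^2 = 315844 ≡ 86 (mod 629)
4^64 ≡ 86^2 = 7396 ≡ 477 (mod 629)
4^128 ≡ 477^2 = 227529 ≡ 460 (mod 629)
157 = 128 + 16 + 8 + 4 + 1 in binary powers of 2.
So 4^157 ≡ 460 · 562 · 120 · 256 · 4 ≡ 225 (mod 629).
Squaring chain: 225 → 305; never reaches −1, so base 4 is a Miller–Rabin witness that 629 is composite.

225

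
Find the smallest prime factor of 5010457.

5010457 is odd.
Digit sum 22, not divisible by 3.
Ends in 7: not divisible by 5.
7: 5010457 = 7·715779 + 4
11: 5010457 = 11·455496 + 1
13: 5010457 = 13·385419 + 10
17: 5010457 = 17·294732 + 13
19: 5010457 = 19·263708 + 5
23: 5010457 = 23·217845 + 22
29: 5010457 = 29·172774 + 11
31: 5010457 = 31·161627 + 20
37: 5010457 = 37·135417 + 28
41: 5010457 = 41·122206 + 11
43: 5010457 = 43·116522 + 11
47: 5010457 = 47·106605 + 22
53: 5010457 = 53·94536 + 49
59: 5010457 = 59·84923

59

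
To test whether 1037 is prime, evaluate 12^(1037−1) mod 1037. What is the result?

378

12^1 ≡ 12 (mod 1037)
12^2 ≡ 12^2 = 144 ≡ 144 (mod 1037)
12^4 ≡ 144^2 = 20736 ≡ 1033 (mod 1037)
12^8 ≡ 1033^2 = 1067089 ≡ 16 (mod 1037)
12^16 ≡ 16^2 = 256 ≡ 256 (mod 1037)
12^32 ≡ 256^2 = 65536 ≡ 205 (mod 1037)
12^64 ≡ 205^2 = 42025 ≡ 545 (mod 1037)
12^128 ≡ 545^2 = 297025 ≡ 443 (mod 1037)
12^256 ≡ 443^2 = 196249 ≡ 256 (mod 1037)
12^512 ≡ 256^2 = 65536 ≡ 205 (mod 1037)
12^1024 ≡ 205^2 = 42025 ≡ 545 (mod 1037)
1036 = 1024 + 8 + 4 in binary powers of 2.
So 12^1036 ≡ 545 · 16 · 1033 ≡ 378 (mod 1037).
Since 378 ≠ 1, base 12 is a Fermat witness: 1037 is composite.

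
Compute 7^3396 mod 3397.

7^1 ≡ 7 (mod 3397)
7^2 ≡ 7^2 = 49 ≡ 49 (mod 3397)
7^4 ≡ 49^2 = 2401 ≡ 2401 (mod 3397)
7^8 ≡ 2401^2 = 5764801 ≡ 92 (mod 3397)
7^16 ≡ 92^2 = 8464 ≡ 1670 (mod 3397)
7^32 ≡ 1670^2 = 2788900 ≡ 3360 (mod 3397)
7^64 ≡ 3360^2 = 11289600 ≡ 1369 (mod 3397)
7^128 ≡ 1369^2 = 1874161 ≡ 2414 (mod 3397)
7^256 ≡ 2414^2 = 5827396 ≡ 1541 (mod 3397)
7^512 ≡ 1541^2 = 2374681 ≡ 178 (mod 3397)
7^1024 ≡ 178^2 = 31684 ≡ 1111 (mod 3397)
7^2048 ≡ 1111^2 = 1234321 ≡ 1210 (mod 3397)
3396 = 2048 + 1024 + 256 + 64 + 4 in binary powers of 2.
So 7^3396 ≡ 1210 · 1111 · 1541 · 1369 · 2401 ≡ 3054 (mod 3397).
Since 3054 ≠ 1, base 7 is a Fermat witness: 3397 is composite.

3054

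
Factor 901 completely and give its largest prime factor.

53

901 = 17 · 53
53 is prime.
So 901 = 17 · 53; the largest prime factor is 53.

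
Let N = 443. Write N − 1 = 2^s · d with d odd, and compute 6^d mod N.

443 − 1 = 442 = 2^1 · 221, so d = 221.
6^1 ≡ 6 (mod 443)
6^2 ≡ 6^2 = 36 ≡ 36 (mod 443)
6^4 ≡ 36^2 = 1296 ≡ 410 (mod 443)
6^8 ≡ 410^2 = 168100 ≡ 203 (mod 443)
6^16 ≡ 203^2 = 41209 ≡ 10 (mod 443)
6^32 ≡ 10^2 = 100 ≡ 100 (mod 443)
6^64 ≡ 100^2 = 10000 ≡ 254 (mod 443)
6^128 ≡ 254^2 = 64516 ≡ 281 (mod 443)
221 = 128 + 64 + 16 + 8 + 4 + 1 in binary powers of 2.
So 6^221 ≡ 281 · 254 · 10 · 203 · 410 · 6 ≡ 442 (mod 443).
Since 6^d ≡ 442 (mod 443), base 6 does not prove 443 composite.

442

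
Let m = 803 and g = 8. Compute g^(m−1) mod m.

592

8^1 ≡ 8 (mod 803)
8^2 ≡ 8^2 = 64 ≡ 64 (mod 803)
8^4 ≡ 64^2 = 4096 ≡ 81 (mod 803)
8^8 ≡ 81^2 = 6561 ≡ 137 (mod 803)
8^16 ≡ 137^2 = 18769 ≡ 300 (mod 803)
8^32 ≡ 300^2 = 90000 ≡ 64 (mod 803)
8^64 ≡ 64^2 = 4096 ≡ 81 (mod 803)
8^128 ≡ 81^2 = 6561 ≡ 137 (mod 803)
8^256 ≡ 137^2 = 18769 ≡ 300 (mod 803)
8^512 ≡ 300^2 = 90000 ≡ 64 (mod 803)
802 = 512 + 256 + 32 + 2 in binary powers of 2.
So 8^802 ≡ 64 · 300 · 64 · 64 ≡ 592 (mod 803).
Since 592 ≠ 1, base 8 is a Fermat witness: 803 is composite.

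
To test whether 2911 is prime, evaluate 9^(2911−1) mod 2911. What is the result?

2746

9^1 ≡ 9 (mod 2911)
9^2 ≡ 9^2 = 81 ≡ 81 (mod 2911)
9^4 ≡ 81^2 = 6561 ≡ 739 (mod 2911)
9^8 ≡ 739^2 = 546121 ≡ 1764 (mod 2911)
9^16 ≡ 1764^2 = 3111696 ≡ 2748 (mod 2911)
9^32 ≡ 2748^2 = 7551504 ≡ 370 (mod 2911)
9^64 ≡ 370^2 = 136900 ≡ 83 (mod 2911)
9^128 ≡ 83^2 = 6889 ≡ 1067 (mod 2911)
9^256 ≡ 1067^2 = 1138489 ≡ 288 (mod 2911)
9^512 ≡ 288^2 = 82944 ≡ 1436 (mod 2911)
9^1024 ≡ 1436^2 = 2062096 ≡ 1108 (mod 2911)
9^2048 ≡ 1108^2 = 1227664 ≡ 2133 (mod 2911)
2910 = 2048 + 512 + 256 + 64 + 16 + 8 + 4 + 2 in binary powers of 2.
So 9^2910 ≡ 2133 · 1436 · 288 · 83 · 2748 · 1764 · 739 · 81 ≡ 2746 (mod 2911).
Since 2746 ≠ 1, base 9 is a Fermat witness: 2911 is composite.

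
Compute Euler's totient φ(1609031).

Factor: 1609031 = 89 · 101 · 179.
φ(1609031) = (89−1) · (101−1) · (179−1) = 88 · 100 · 178 = 1566400.

1566400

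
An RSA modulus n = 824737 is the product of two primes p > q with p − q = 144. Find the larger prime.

983

Since p = q + 144, we have 824737 = q(q + 144), so q² + 144q − 824737 = 0.
Discriminant: 144² + 4·824737 = 20736 + 3298948 = 3319684; √3319684 = 1822.
q = (−144 + 1822)/2 = 839, and p = q + 144 = 983.
Check: 839 · 983 = 824737.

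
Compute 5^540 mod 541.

5^1 ≡ 5 (mod 541)
5^2 ≡ 5^2 = 25 ≡ 25 (mod 541)
5^4 ≡ 25^2 = 625 ≡ 84 (mod 541)
5^8 ≡ 84^2 = 7056 ≡ 23 (mod 541)
5^16 ≡ 23^2 = 529 ≡ 529 (mod 541)
5^32 ≡ 529^2 = 279841 ≡ 144 (mod 541)
5^64 ≡ 144^2 = 20736 ≡ 178 (mod 541)
5^128 ≡ 178^2 = 31684 ≡ 306 (mod 541)
5^256 ≡ 306^2 = 93636 ≡ 43 (mod 541)
5^512 ≡ 43^2 = 1849 ≡ 226 (mod 541)
540 = 512 + 16 + 8 + 4 in binary powers of 2.
So 5^540 ≡ 226 · 529 · 23 · 84 ≡ 1 (mod 541).
Since the result is 1, base 5 gives no evidence that 541 is composite.

1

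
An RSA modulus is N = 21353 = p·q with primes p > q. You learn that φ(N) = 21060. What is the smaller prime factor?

φ(n) = (p−1)(q−1) = n − (p+q) + 1, so p + q = 21353 − 21060 + 1 = 294.
p and q are the roots of t² − 294t + 21353 = 0.
Discriminant: 294² − 4·21353 = 86436 − 85412 = 1024; √1024 = 32.
q = (294 − 32)/2 = 131, p = (294 + 32)/2 = 163.
Check: 131 · 163 = 21353.

131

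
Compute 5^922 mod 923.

5^1 ≡ 5 (mod 923)
5^2 ≡ 5^2 = 25 ≡ 25 (mod 923)
5^4 ≡ 25^2 = 625 ≡ 625 (mod 923)
5^8 ≡ 625^2 = 390625 ≡ 196 (mod 923)
5^16 ≡ 196^2 = 38416 ≡ 573 (mod 923)
5^32 ≡ 573^2 = 328329 ≡ 664 (mod 923)
5^64 ≡ 664^2 = 440896 ≡ 625 (mod 923)
5^128 ≡ 625^2 = 390625 ≡ 196 (mod 923)
5^256 ≡ 196^2 = 38416 ≡ 573 (mod 923)
5^512 ≡ 573^2 = 328329 ≡ 664 (mod 923)
922 = 512 + 256 + 128 + 16 + 8 + 2 in binary powers of 2.
So 5^922 ≡ 664 · 573 · 196 · 573 · 196 · 25 ≡ 25 (mod 923).
Since 25 ≠ 1, base 5 is a Fermat witness: 923 is composite.

25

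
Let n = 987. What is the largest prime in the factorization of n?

47

987 = 3 · 329
329 = 7 · 47
47 is prime.
So 987 = 3 · 7 · 47; the largest prime factor is 47.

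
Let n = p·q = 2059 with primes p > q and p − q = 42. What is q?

Since p = q + 42, we have 2059 = q(q + 42), so q² + 42q − 2059 = 0.
Discriminant: 42² + 4·2059 = 1764 + 8236 = 10000; √10000 = 100.
q = (−42 + 100)/2 = 29, and p = q + 42 = 71.
Check: 29 · 71 = 2059.

29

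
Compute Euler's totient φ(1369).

Factor: 1369 = 37^2.
φ(1369) = 37^1·(37−1) = 1332.

1332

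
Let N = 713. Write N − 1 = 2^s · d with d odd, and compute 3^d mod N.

486

713 − 1 = 712 = 2^3 · 89, so d = 89.
3^1 ≡ 3 (mod 713)
3^2 ≡ 3^2 = 9 ≡ 9 (mod 713)
3^4 ≡ 9^2 = 81 ≡ 81 (mod 713)
3^8 ≡ 81^2 = 6561 ≡ 144 (mod 713)
3^16 ≡ 144^2 = 20736 ≡ 59 (mod 713)
3^32 ≡ 59^2 = 3481 ≡ 629 (mod 713)
3^64 ≡ 629^2 = 395641 ≡ 639 (mod 713)
89 = 64 + 16 + 8 + 1 in binary powers of 2.
So 3^89 ≡ 639 · 59 · 144 · 3 ≡ 486 (mod 713).
Squaring chain: 486 → 193 → 173; never reaches −1, so base 3 is a Miller–Rabin witness that 713 is composite.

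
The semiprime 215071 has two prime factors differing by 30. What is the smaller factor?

Since p = q + 30, we have 215071 = q(q + 30), so q² + 30q − 215071 = 0.
Discriminant: 30² + 4·215071 = 900 + 860284 = 861184; √861184 = 928.
q = (−30 + 928)/2 = 449, and p = q + 30 = 479.
Check: 449 · 479 = 215071.

449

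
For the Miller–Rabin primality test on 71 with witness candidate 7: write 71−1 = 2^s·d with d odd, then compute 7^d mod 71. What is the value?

70

71 − 1 = 70 = 2^1 · 35, so d = 35.
7^1 ≡ 7 (mod 71)
7^2 ≡ 7^2 = 49 ≡ 49 (mod 71)
7^4 ≡ 49^2 = 2401 ≡ 58 (mod 71)
7^8 ≡ 58^2 = 3364 ≡ 27 (mod 71)
7^16 ≡ 27^2 = 729 ≡ 19 (mod 71)
7^32 ≡ 19^2 = 361 ≡ 6 (mod 71)
35 = 32 + 2 + 1 in binary powers of 2.
So 7^35 ≡ 6 · 49 · 7 ≡ 70 (mod 71).
Since 7^d ≡ 70 (mod 71), base 7 does not prove 71 composite.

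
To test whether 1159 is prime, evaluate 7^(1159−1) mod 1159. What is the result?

7^1 ≡ 7 (mod 1159)
7^2 ≡ 7^2 = 49 ≡ 49 (mod 1159)
7^4 ≡ 49^2 = 2401 ≡ 83 (mod 1159)
7^8 ≡ 83^2 = 6889 ≡ 1094 (mod 1159)
7^16 ≡ 1094^2 = 1196836 ≡ 748 (mod 1159)
7^32 ≡ 748^2 = 559504 ≡ 866 (mod 1159)
7^64 ≡ 866^2 = 749956 ≡ 83 (mod 1159)
7^128 ≡ 83^2 = 6889 ≡ 1094 (mod 1159)
7^256 ≡ 1094^2 = 1196836 ≡ 748 (mod 1159)
7^512 ≡ 748^2 = 559504 ≡ 866 (mod 1159)
7^1024 ≡ 866^2 = 749956 ≡ 83 (mod 1159)
1158 = 1024 + 128 + 4 + 2 in binary powers of 2.
So 7^1158 ≡ 83 · 1094 · 83 · 49 ≡ 723 (mod 1159).
Since 723 ≠ 1, base 7 is a Fermat witness: 1159 is composite.

723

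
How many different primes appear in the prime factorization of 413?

2

413 = 7 · 59
413 = 7 · 59, which has 2 distinct prime factors.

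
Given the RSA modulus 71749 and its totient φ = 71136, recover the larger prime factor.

φ(n) = (p−1)(q−1) = n − (p+q) + 1, so p + q = 71749 − 71136 + 1 = 614.
p and q are the roots of t² − 614t + 71749 = 0.
Discriminant: 614² − 4·71749 = 376996 − 286996 = 90000; √90000 = 300.
q = (614 − 300)/2 = 157, p = (614 + 300)/2 = 457.
Check: 157 · 457 = 71749.

457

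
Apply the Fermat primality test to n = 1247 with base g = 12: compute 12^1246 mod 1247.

608

12^1 ≡ 12 (mod 1247)
12^2 ≡ 12^2 = 144 ≡ 144 (mod 1247)
12^4 ≡ 144^2 = 20736 ≡ 784 (mod 1247)
12^8 ≡ 784^2 = 614656 ≡ 1132 (mod 1247)
12^16 ≡ 1132^2 = 1281424 ≡ 755 (mod 1247)
12^32 ≡ 755^2 = 570025 ≡ 146 (mod 1247)
12^64 ≡ 146^2 = 21316 ≡ 117 (mod 1247)
12^128 ≡ 117^2 = 13689 ≡ 1219 (mod 1247)
12^256 ≡ 1219^2 = 1485961 ≡ 784 (mod 1247)
12^512 ≡ 784^2 = 614656 ≡ 1132 (mod 1247)
12^1024 ≡ 1132^2 = 1281424 ≡ 755 (mod 1247)
1246 = 1024 + 128 + 64 + 16 + 8 + 4 + 2 in binary powers of 2.
So 12^1246 ≡ 755 · 1219 · 117 · 755 · 1132 · 784 · 144 ≡ 608 (mod 1247).
Since 608 ≠ 1, base 12 is a Fermat witness: 1247 is composite.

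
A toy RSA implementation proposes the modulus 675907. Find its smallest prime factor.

47

675907 is odd.
Digit sum 34, not divisible by 3.
Ends in 7: not divisible by 5.
7: 675907 = 7·96558 + 1
11: 675907 = 11·61446 + 1
13: 675907 = 13·51992 + 11
17: 675907 = 17·39759 + 4
19: 675907 = 19·35574 + 1
23: 675907 = 23·29387 + 6
29: 675907 = 29·23307 + 4
31: 675907 = 31·21803 + 14
37: 675907 = 37·18267 + 28
41: 675907 = 41·16485 + 22
43: 675907 = 43·15718 + 33
47: 675907 = 47·14381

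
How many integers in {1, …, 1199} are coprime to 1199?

1080

Factor: 1199 = 11 · 109.
φ(1199) = (11−1) · (109−1) = 10 · 108 = 1080.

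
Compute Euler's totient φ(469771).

Factor: 469771 = 29 · 97 · 167.
φ(469771) = (29−1) · (97−1) · (167−1) = 28 · 96 · 166 = 446208.

446208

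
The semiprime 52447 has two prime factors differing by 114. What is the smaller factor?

Since p = q + 114, we have 52447 = q(q + 114), so q² + 114q − 52447 = 0.
Discriminant: 114² + 4·52447 = 12996 + 209788 = 222784; √222784 = 472.
q = (−114 + 472)/2 = 179, and p = q + 114 = 293.
Check: 179 · 293 = 52447.

179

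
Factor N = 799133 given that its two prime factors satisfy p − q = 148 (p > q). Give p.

971

Since p = q + 148, we have 799133 = q(q + 148), so q² + 148q − 799133 = 0.
Discriminant: 148² + 4·799133 = 21904 + 3196532 = 3218436; √3218436 = 1794.
q = (−148 + 1794)/2 = 823, and p = q + 148 = 971.
Check: 823 · 971 = 799133.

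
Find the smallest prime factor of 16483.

16483 is odd.
Digit sum 22, not divisible by 3.
Ends in 3: not divisible by 5.
7: 16483 = 7·2354 + 5
11: 16483 = 11·1498 + 5
13: 16483 = 13·1267 + 12
17: 16483 = 17·969 + 10
19: 16483 = 19·867 + 10
23: 16483 = 23·716 + 15
29: 16483 = 29·568 + 11
31: 16483 = 31·531 + 22
37: 16483 = 37·445 + 18
41: 16483 = 41·402 + 1
43: 16483 = 43·383 + 14
47: 16483 = 47·350 + 33
53: 16483 = 53·311

53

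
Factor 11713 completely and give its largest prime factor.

11713 = 13 · 901
901 = 17 · 53
53 is prime.
So 11713 = 13 · 17 · 53; the largest prime factor is 53.

53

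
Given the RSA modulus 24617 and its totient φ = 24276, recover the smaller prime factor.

103

φ(n) = (p−1)(q−1) = n − (p+q) + 1, so p + q = 24617 − 24276 + 1 = 342.
p and q are the roots of t² − 342t + 24617 = 0.
Discriminant: 342² − 4·24617 = 116964 − 98468 = 18496; √18496 = 136.
q = (342 − 136)/2 = 103, p = (342 + 136)/2 = 239.
Check: 103 · 239 = 24617.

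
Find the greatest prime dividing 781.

71

781 = 11 · 71
71 is prime.
So 781 = 11 · 71; the largest prime factor is 71.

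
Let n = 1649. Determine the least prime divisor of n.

17

1649 is odd.
Digit sum 20, not divisible by 3.
Ends in 9: not divisible by 5.
7: 1649 = 7·235 + 4
11: 1649 = 11·149 + 10
13: 1649 = 13·126 + 11
17: 1649 = 17·97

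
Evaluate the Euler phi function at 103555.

Factor: 103555 = 5 · 139 · 149.
φ(103555) = (5−1) · (139−1) · (149−1) = 4 · 138 · 148 = 81696.

81696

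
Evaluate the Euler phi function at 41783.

Factor: 41783 = 7 · 47 · 127.
φ(41783) = (7−1) · (47−1) · (127−1) = 6 · 46 · 126 = 34776.

34776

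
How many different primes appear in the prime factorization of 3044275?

3044275 = 5^2 · 121771
121771 = 13 · 9367
9367 = 17 · 551
551 = 19 · 29
3044275 = 5^2 · 13 · 17 · 19 · 29, which has 5 distinct prime factors.

5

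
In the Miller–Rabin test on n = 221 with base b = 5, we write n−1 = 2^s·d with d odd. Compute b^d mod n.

221 − 1 = 220 = 2^2 · 55, so d = 55.
5^1 ≡ 5 (mod 221)
5^2 ≡ 5^2 = 25 ≡ 25 (mod 221)
5^4 ≡ 25^2 = 625 ≡ 183 (mod 221)
5^8 ≡ 183^2 = 33489 ≡ 118 (mod 221)
5^16 ≡ 118^2 = 13924 ≡ 1 (mod 221)
5^32 ≡ 1^2 = 1 ≡ 1 (mod 221)
55 = 32 + 16 + 4 + 2 + 1 in binary powers of 2.
So 5^55 ≡ 1 · 1 · 183 · 25 · 5 ≡ 112 (mod 221).
Squaring chain: 112 → 168; never reaches −1, so base 5 is a Miller–Rabin witness that 221 is composite.

112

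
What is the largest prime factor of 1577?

1577 = 19 · 83
83 is prime.
So 1577 = 19 · 83; the largest prime factor is 83.

83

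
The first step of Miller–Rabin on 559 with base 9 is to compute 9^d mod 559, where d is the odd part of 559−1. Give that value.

559 − 1 = 558 = 2^1 · 279, so d = 279.
9^1 ≡ 9 (mod 559)
9^2 ≡ 9^2 = 81 ≡ 81 (mod 559)
9^4 ≡ 81^2 = 6561 ≡ 412 (mod 559)
9^8 ≡ 412^2 = 169744 ≡ 367 (mod 559)
9^16 ≡ 367^2 = 134689 ≡ 529 (mod 559)
9^32 ≡ 529^2 = 279841 ≡ 341 (mod 559)
9^64 ≡ 341^2 = 116281 ≡ 9 (mod 559)
9^128 ≡ 9^2 = 81 ≡ 81 (mod 559)
9^256 ≡ 81^2 = 6561 ≡ 412 (mod 559)
279 = 256 + 16 + 4 + 2 + 1 in binary powers of 2.
So 9^279 ≡ 412 · 529 · 412 · 81 · 9 ≡ 391 (mod 559).
Squaring chain: 391; never reaches −1, so base 9 is a Miller–Rabin witness that 559 is composite.

391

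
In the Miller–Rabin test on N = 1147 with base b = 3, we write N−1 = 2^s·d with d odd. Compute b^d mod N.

1147 − 1 = 1146 = 2^1 · 573, so d = 573.
3^1 ≡ 3 (mod 1147)
3^2 ≡ 3^2 = 9 ≡ 9 (mod 1147)
3^4 ≡ 9^2 = 81 ≡ 81 (mod 1147)
3^8 ≡ 81^2 = 6561 ≡ 826 (mod 1147)
3^16 ≡ 826^2 = 682276 ≡ 958 (mod 1147)
3^32 ≡ 958^2 = 917764 ≡ 164 (mod 1147)
3^64 ≡ 164^2 = 26896 ≡ 515 (mod 1147)
3^128 ≡ 515^2 = 265225 ≡ 268 (mod 1147)
3^256 ≡ 268^2 = 71824 ≡ 710 (mod 1147)
3^512 ≡ 710^2 = 504100 ≡ 567 (mod 1147)
573 = 512 + 32 + 16 + 8 + 4 + 1 in binary powers of 2.
So 3^573 ≡ 567 · 164 · 958 · 826 · 81 · 3 ≡ 492 (mod 1147).
Squaring chain: 492; never reaches −1, so base 3 is a Miller–Rabin witness that 1147 is composite.

492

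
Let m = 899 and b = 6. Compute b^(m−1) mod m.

645

6^1 ≡ 6 (mod 899)
6^2 ≡ 6^2 = 36 ≡ 36 (mod 899)
6^4 ≡ 36^2 = 1296 ≡ 397 (mod 899)
6^8 ≡ 397^2 = 157609 ≡ 284 (mod 899)
6^16 ≡ 284^2 = 80656 ≡ 645 (mod 899)
6^32 ≡ 645^2 = 416025 ≡ 687 (mod 899)
6^64 ≡ 687^2 = 471969 ≡ 893 (mod 899)
6^128 ≡ 893^2 = 797449 ≡ 36 (mod 899)
6^256 ≡ 36^2 = 1296 ≡ 397 (mod 899)
6^512 ≡ 397^2 = 157609 ≡ 284 (mod 899)
898 = 512 + 256 + 128 + 2 in binary powers of 2.
So 6^898 ≡ 284 · 397 · 36 · 36 ≡ 645 (mod 899).
Since 645 ≠ 1, base 6 is a Fermat witness: 899 is composite.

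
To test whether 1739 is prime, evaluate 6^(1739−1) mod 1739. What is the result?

739

6^1 ≡ 6 (mod 1739)
6^2 ≡ 6^2 = 36 ≡ 36 (mod 1739)
6^4 ≡ 36^2 = 1296 ≡ 1296 (mod 1739)
6^8 ≡ 1296^2 = 1679616 ≡ 1481 (mod 1739)
6^16 ≡ 1481^2 = 2193361 ≡ 482 (mod 1739)
6^32 ≡ 482^2 = 232324 ≡ 1037 (mod 1739)
6^64 ≡ 1037^2 = 1075369 ≡ 667 (mod 1739)
6^128 ≡ 667^2 = 444889 ≡ 1444 (mod 1739)
6^256 ≡ 1444^2 = 2085136 ≡ 75 (mod 1739)
6^512 ≡ 75^2 = 5625 ≡ 408 (mod 1739)
6^1024 ≡ 408^2 = 166464 ≡ 1259 (mod 1739)
1738 = 1024 + 512 + 128 + 64 + 8 + 2 in binary powers of 2.
So 6^1738 ≡ 1259 · 408 · 1444 · 667 · 1481 · 36 ≡ 739 (mod 1739).
Since 739 ≠ 1, base 6 is a Fermat witness: 1739 is composite.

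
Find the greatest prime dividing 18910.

61

18910 = 2 · 9455
9455 = 5 · 1891
1891 = 31 · 61
61 is prime.
So 18910 = 2 · 5 · 31 · 61; the largest prime factor is 61.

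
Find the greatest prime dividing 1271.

41

1271 = 31 · 41
41 is prime.
So 1271 = 31 · 41; the largest prime factor is 41.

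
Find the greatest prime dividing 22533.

37

22533 = 3 · 7511
7511 = 7 · 1073
1073 = 29 · 37
37 is prime.
So 22533 = 3 · 7 · 29 · 37; the largest prime factor is 37.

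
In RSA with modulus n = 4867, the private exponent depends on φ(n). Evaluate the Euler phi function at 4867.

Factor: 4867 = 31 · 157.
φ(4867) = (31−1) · (157−1) = 30 · 156 = 4680.

4680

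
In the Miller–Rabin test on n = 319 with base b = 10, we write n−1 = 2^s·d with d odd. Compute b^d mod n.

319 − 1 = 318 = 2^1 · 159, so d = 159.
10^1 ≡ 10 (mod 319)
10^2 ≡ 10^2 = 100 ≡ 100 (mod 319)
10^4 ≡ 100^2 = 10000 ≡ 111 (mod 319)
10^8 ≡ 111^2 = 12321 ≡ 199 (mod 319)
10^16 ≡ 199^2 = 39601 ≡ 45 (mod 319)
10^32 ≡ 45^2 = 2025 ≡ 111 (mod 319)
10^64 ≡ 111^2 = 12321 ≡ 199 (mod 319)
10^128 ≡ 199^2 = 39601 ≡ 45 (mod 319)
159 = 128 + 16 + 8 + 4 + 2 + 1 in binary powers of 2.
So 10^159 ≡ 45 · 45 · 199 · 111 · 100 · 10 ≡ 21 (mod 319).
Squaring chain: 21; never reaches −1, so base 10 is a Miller–Rabin witness that 319 is composite.

21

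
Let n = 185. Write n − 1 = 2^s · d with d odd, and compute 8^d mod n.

185 − 1 = 184 = 2^3 · 23, so d = 23.
8^1 ≡ 8 (mod 185)
8^2 ≡ 8^2 = 64 ≡ 64 (mod 185)
8^4 ≡ 64^2 = 4096 ≡ 26 (mod 185)
8^8 ≡ 26^2 = 676 ≡ 121 (mod 185)
8^16 ≡ 121^2 = 14641 ≡ 26 (mod 185)
23 = 16 + 4 + 2 + 1 in binary powers of 2.
So 8^23 ≡ 26 · 26 · 64 · 8 ≡ 162 (mod 185).
Squaring chain: 162 → 159 → 121; never reaches −1, so base 8 is a Miller–Rabin witness that 185 is composite.

162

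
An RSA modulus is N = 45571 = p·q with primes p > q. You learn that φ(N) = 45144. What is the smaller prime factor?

φ(n) = (p−1)(q−1) = n − (p+q) + 1, so p + q = 45571 − 45144 + 1 = 428.
p and q are the roots of t² − 428t + 45571 = 0.
Discriminant: 428² − 4·45571 = 183184 − 182284 = 900; √900 = 30.
q = (428 − 30)/2 = 199, p = (428 + 30)/2 = 229.
Check: 199 · 229 = 45571.

199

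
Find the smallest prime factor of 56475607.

56475607 is odd.
Digit sum 40, not divisible by 3.
Ends in 7: not divisible by 5.
7: 56475607 = 7·8067943 + 6
11: 56475607 = 11·5134146 + 1
13: 56475607 = 13·4344277 + 6
17: 56475607 = 17·3322094 + 9
19: 56475607 = 19·2972400 + 7
23: 56475607 = 23·2455461 + 4
29: 56475607 = 29·1947434 + 21
31: 56475607 = 31·1821793 + 24
37: 56475607 = 37·1526367 + 28
41: 56475607 = 41·1377453 + 34
43: 56475607 = 43·1313386 + 9
47: 56475607 = 47·1201608 + 31
53: 56475607 = 53·1065577 + 26
59: 56475607 = 59·957213 + 40
61: 56475607 = 61·925829 + 38
67: 56475607 = 67·842919 + 34
71: 56475607 = 71·795431 + 6
73: 56475607 = 73·773638 + 33
79: 56475607 = 79·714881 + 8
83: 56475607 = 83·680429

83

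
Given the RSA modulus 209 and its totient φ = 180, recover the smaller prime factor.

φ(n) = (p−1)(q−1) = n − (p+q) + 1, so p + q = 209 − 180 + 1 = 30.
p and q are the roots of t² − 30t + 209 = 0.
Discriminant: 30² − 4·209 = 900 − 836 = 64; √64 = 8.
q = (30 − 8)/2 = 11, p = (30 + 8)/2 = 19.
Check: 11 · 19 = 209.

11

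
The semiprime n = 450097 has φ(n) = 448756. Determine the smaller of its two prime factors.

φ(n) = (p−1)(q−1) = n − (p+q) + 1, so p + q = 450097 − 448756 + 1 = 1342.
p and q are the roots of t² − 1342t + 450097 = 0.
Discriminant: 1342² − 4·450097 = 1800964 − 1800388 = 576; √576 = 24.
q = (1342 − 24)/2 = 659, p = (1342 + 24)/2 = 683.
Check: 659 · 683 = 450097.

659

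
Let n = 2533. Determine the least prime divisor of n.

17

2533 is odd.
Digit sum 13, not divisible by 3.
Ends in 3: not divisible by 5.
7: 2533 = 7·361 + 6
11: 2533 = 11·230 + 3
13: 2533 = 13·194 + 11
17: 2533 = 17·149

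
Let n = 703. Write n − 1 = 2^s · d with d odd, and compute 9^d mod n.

1

703 − 1 = 702 = 2^1 · 351, so d = 351.
9^1 ≡ 9 (mod 703)
9^2 ≡ 9^2 = 81 ≡ 81 (mod 703)
9^4 ≡ 81^2 = 6561 ≡ 234 (mod 703)
9^8 ≡ 234^2 = 54756 ≡ 625 (mod 703)
9^16 ≡ 625^2 = 390625 ≡ 460 (mod 703)
9^32 ≡ 460^2 = 211600 ≡ 700 (mod 703)
9^64 ≡ 700^2 = 490000 ≡ 9 (mod 703)
9^128 ≡ 9^2 = 81 ≡ 81 (mod 703)
9^256 ≡ 81^2 = 6561 ≡ 234 (mod 703)
351 = 256 + 64 + 16 + 8 + 4 + 2 + 1 in binary powers of 2.
So 9^351 ≡ 234 · 9 · 460 · 625 · 234 · 81 · 9 ≡ 1 (mod 703).
Since 9^d ≡ 1 (mod 703), base 9 does not prove 703 composite.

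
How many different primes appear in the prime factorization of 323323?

323323 = 7 · 46189
46189 = 11 · 4199
4199 = 13 · 323
323 = 17 · 19
323323 = 7 · 11 · 13 · 17 · 19, which has 5 distinct prime factors.

5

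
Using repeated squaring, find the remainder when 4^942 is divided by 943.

836

4^1 ≡ 4 (mod 943)
4^2 ≡ 4^2 = 16 ≡ 16 (mod 943)
4^4 ≡ 16^2 = 256 ≡ 256 (mod 943)
4^8 ≡ 256^2 = 65536 ≡ 469 (mod 943)
4^16 ≡ 469^2 = 219961 ≡ 242 (mod 943)
4^32 ≡ 242^2 = 58564 ≡ 98 (mod 943)
4^64 ≡ 98^2 = 9604 ≡ 174 (mod 943)
4^128 ≡ 174^2 = 30276 ≡ 100 (mod 943)
4^256 ≡ 100^2 = 10000 ≡ 570 (mod 943)
4^512 ≡ 570^2 = 324900 ≡ 508 (mod 943)
942 = 512 + 256 + 128 + 32 + 8 + 4 + 2 in binary powers of 2.
So 4^942 ≡ 508 · 570 · 100 · 98 · 469 · 256 · 16 ≡ 836 (mod 943).
Since 836 ≠ 1, base 4 is a Fermat witness: 943 is composite.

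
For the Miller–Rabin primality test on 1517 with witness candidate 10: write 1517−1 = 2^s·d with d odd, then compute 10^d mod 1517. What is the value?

1517 − 1 = 1516 = 2^2 · 379, so d = 379.
10^1 ≡ 10 (mod 1517)
10^2 ≡ 10^2 = 100 ≡ 100 (mod 1517)
10^4 ≡ 100^2 = 10000 ≡ 898 (mod 1517)
10^8 ≡ 898^2 = 806404 ≡ 877 (mod 1517)
10^16 ≡ 877^2 = 769129 ≡ 10 (mod 1517)
10^32 ≡ 10^2 = 100 ≡ 100 (mod 1517)
10^64 ≡ 100^2 = 10000 ≡ 898 (mod 1517)
10^128 ≡ 898^2 = 806404 ≡ 877 (mod 1517)
10^256 ≡ 877^2 = 769129 ≡ 10 (mod 1517)
379 = 256 + 64 + 32 + 16 + 8 + 2 + 1 in binary powers of 2.
So 10^379 ≡ 10 · 898 · 100 · 10 · 877 · 100 · 10 ≡ 898 (mod 1517).
Squaring chain: 898 → 877; never reaches −1, so base 10 is a Miller–Rabin witness that 1517 is composite.

898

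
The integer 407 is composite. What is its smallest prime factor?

407 is odd.
Digit sum 11, not divisible by 3.
Ends in 7: not divisible by 5.
7: 407 = 7·58 + 1
11: 407 = 11·37

11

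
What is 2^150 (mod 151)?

1

2^1 ≡ 2 (mod 151)
2^2 ≡ 2^2 = 4 ≡ 4 (mod 151)
2^4 ≡ 4^2 = 16 ≡ 16 (mod 151)
2^8 ≡ 16^2 = 256 ≡ 105 (mod 151)
2^16 ≡ 105^2 = 11025 ≡ 2 (mod 151)
2^32 ≡ 2^2 = 4 ≡ 4 (mod 151)
2^64 ≡ 4^2 = 16 ≡ 16 (mod 151)
2^128 ≡ 16^2 = 256 ≡ 105 (mod 151)
150 = 128 + 16 + 4 + 2 in binary powers of 2.
So 2^150 ≡ 105 · 2 · 16 · 4 ≡ 1 (mod 151).
Since the result is 1, base 2 gives no evidence that 151 is composite.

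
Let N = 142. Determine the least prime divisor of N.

142 is even: 2 divides it.

2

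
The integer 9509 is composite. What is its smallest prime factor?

9509 is odd.
Digit sum 23, not divisible by 3.
Ends in 9: not divisible by 5.
7: 9509 = 7·1358 + 3
11: 9509 = 11·864 + 5
13: 9509 = 13·731 + 6
17: 9509 = 17·559 + 6
19: 9509 = 19·500 + 9
23: 9509 = 23·413 + 10
29: 9509 = 29·327 + 26
31: 9509 = 31·306 + 23
37: 9509 = 37·257

37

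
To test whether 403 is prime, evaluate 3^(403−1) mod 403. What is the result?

287

3^1 ≡ 3 (mod 403)
3^2 ≡ 3^2 = 9 ≡ 9 (mod 403)
3^4 ≡ 9^2 = 81 ≡ 81 (mod 403)
3^8 ≡ 81^2 = 6561 ≡ 113 (mod 403)
3^16 ≡ 113^2 = 12769 ≡ 276 (mod 403)
3^32 ≡ 276^2 = 76176 ≡ 9 (mod 403)
3^64 ≡ 9^2 = 81 ≡ 81 (mod 403)
3^128 ≡ 81^2 = 6561 ≡ 113 (mod 403)
3^256 ≡ 113^2 = 12769 ≡ 276 (mod 403)
402 = 256 + 128 + 16 + 2 in binary powers of 2.
So 3^402 ≡ 276 · 113 · 276 · 9 ≡ 287 (mod 403).
Since 287 ≠ 1, base 3 is a Fermat witness: 403 is composite.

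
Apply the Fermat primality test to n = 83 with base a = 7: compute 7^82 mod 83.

1

7^1 ≡ 7 (mod 83)
7^2 ≡ 7^2 = 49 ≡ 49 (mod 83)
7^4 ≡ 49^2 = 2401 ≡ 77 (mod 83)
7^8 ≡ 77^2 = 5929 ≡ 36 (mod 83)
7^16 ≡ 36^2 = 1296 ≡ 51 (mod 83)
7^32 ≡ 51^2 = 2601 ≡ 28 (mod 83)
7^64 ≡ 28^2 = 784 ≡ 37 (mod 83)
82 = 64 + 16 + 2 in binary powers of 2.
So 7^82 ≡ 37 · 51 · 49 ≡ 1 (mod 83).
Since the result is 1, base 7 gives no evidence that 83 is composite.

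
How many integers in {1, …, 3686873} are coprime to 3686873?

3611520

Factor: 3686873 = 97 · 191 · 199.
φ(3686873) = (97−1) · (191−1) · (199−1) = 96 · 190 · 198 = 3611520.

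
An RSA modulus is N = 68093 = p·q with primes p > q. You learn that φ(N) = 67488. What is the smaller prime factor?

149

φ(n) = (p−1)(q−1) = n − (p+q) + 1, so p + q = 68093 − 67488 + 1 = 606.
p and q are the roots of t² − 606t + 68093 = 0.
Discriminant: 606² − 4·68093 = 367236 − 272372 = 94864; √94864 = 308.
q = (606 − 308)/2 = 149, p = (606 + 308)/2 = 457.
Check: 149 · 457 = 68093.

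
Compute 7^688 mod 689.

7^1 ≡ 7 (mod 689)
7^2 ≡ 7^2 = 49 ≡ 49 (mod 689)
7^4 ≡ 49^2 = 2401 ≡ 334 (mod 689)
7^8 ≡ 334^2 = 111556 ≡ 627 (mod 689)
7^16 ≡ 627^2 = 393129 ≡ 399 (mod 689)
7^32 ≡ 399^2 = 159201 ≡ 42 (mod 689)
7^64 ≡ 42^2 = 1764 ≡ 386 (mod 689)
7^128 ≡ 386^2 = 148996 ≡ 172 (mod 689)
7^256 ≡ 172^2 = 29584 ≡ 646 (mod 689)
7^512 ≡ 646^2 = 417316 ≡ 471 (mod 689)
688 = 512 + 128 + 32 + 16 in binary powers of 2.
So 7^688 ≡ 471 · 172 · 42 · 399 ≡ 386 (mod 689).
Since 386 ≠ 1, base 7 is a Fermat witness: 689 is composite.

386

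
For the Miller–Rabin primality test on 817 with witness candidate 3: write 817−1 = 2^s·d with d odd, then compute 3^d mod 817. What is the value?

817 − 1 = 816 = 2^4 · 51, so d = 51.
3^1 ≡ 3 (mod 817)
3^2 ≡ 3^2 = 9 ≡ 9 (mod 817)
3^4 ≡ 9^2 = 81 ≡ 81 (mod 817)
3^8 ≡ 81^2 = 6561 ≡ 25 (mod 817)
3^16 ≡ 25^2 = 625 ≡ 625 (mod 817)
3^32 ≡ 625^2 = 390625 ≡ 99 (mod 817)
51 = 32 + 16 + 2 + 1 in binary powers of 2.
So 3^51 ≡ 99 · 625 · 9 · 3 ≡ 677 (mod 817).
Squaring chain: 677 → 809 → 64 → 11; never reaches −1, so base 3 is a Miller–Rabin witness that 817 is composite.

677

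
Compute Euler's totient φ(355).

Factor: 355 = 5 · 71.
φ(355) = (5−1) · (71−1) = 4 · 70 = 280.

280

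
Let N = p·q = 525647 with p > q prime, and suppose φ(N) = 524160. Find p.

φ(n) = (p−1)(q−1) = n − (p+q) + 1, so p + q = 525647 − 524160 + 1 = 1488.
p and q are the roots of t² − 1488t + 525647 = 0.
Discriminant: 1488² − 4·525647 = 2214144 − 2102588 = 111556; √111556 = 334.
q = (1488 − 334)/2 = 577, p = (1488 + 334)/2 = 911.
Check: 577 · 911 = 525647.

911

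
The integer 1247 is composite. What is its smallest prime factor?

1247 is odd.
Digit sum 14, not divisible by 3.
Ends in 7: not divisible by 5.
7: 1247 = 7·178 + 1
11: 1247 = 11·113 + 4
13: 1247 = 13·95 + 12
17: 1247 = 17·73 + 6
19: 1247 = 19·65 + 12
23: 1247 = 23·54 + 5
29: 1247 = 29·43

29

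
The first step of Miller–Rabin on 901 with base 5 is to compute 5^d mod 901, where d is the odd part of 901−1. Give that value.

901 − 1 = 900 = 2^2 · 225, so d = 225.
5^1 ≡ 5 (mod 901)
5^2 ≡ 5^2 = 25 ≡ 25 (mod 901)
5^4 ≡ 25^2 = 625 ≡ 625 (mod 901)
5^8 ≡ 625^2 = 390625 ≡ 492 (mod 901)
5^16 ≡ 492^2 = 242064 ≡ 596 (mod 901)
5^32 ≡ 596^2 = 355216 ≡ 222 (mod 901)
5^64 ≡ 222^2 = 49284 ≡ 630 (mod 901)
5^128 ≡ 630^2 = 396900 ≡ 460 (mod 901)
225 = 128 + 64 + 32 + 1 in binary powers of 2.
So 5^225 ≡ 460 · 630 · 222 · 5 ≡ 277 (mod 901).
Squaring chain: 277 → 144; never reaches −1, so base 5 is a Miller–Rabin witness that 901 is composite.

277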